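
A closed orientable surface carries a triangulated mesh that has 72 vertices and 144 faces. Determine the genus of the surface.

Every face is a triangle, so 2E = 3·144 = 432, giving E = 216.
χ = V − E + F = 72 − 216 + 144 = 0.
For a closed orientable surface χ = 2 − 2g, so g = (2 − (0))/2 = 1.

1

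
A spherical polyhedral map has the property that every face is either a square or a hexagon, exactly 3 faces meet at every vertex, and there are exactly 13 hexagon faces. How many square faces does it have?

6

Let x be the number of squares; then F = 13 + x.
Edge–face incidences: 2E = 6·13 + 4·x = 78 + 4x.
Every vertex has degree 3, so 3V = 2E.
Euler: V − E + F = 2 ⇒ (2E)/3 − E + (13 + x) = 2.
Multiply by 6: 2·(2E) − 3·(2E) + 6·(13 + x) = 12, i.e. 78 + 6x − (78 + 4x) = 12.
Collecting terms: 2x = 12, so x = 6.
Then 2E = 78 + 4·6 = 102, so E = 51, V = 2E/3 = 34, F = 13 + 6 = 19.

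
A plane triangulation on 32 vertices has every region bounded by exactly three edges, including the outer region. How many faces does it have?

In a plane triangulation 3F = 2E and V − E + F = 2, so F = 2V − 4 = 2·32 − 4 = 60.

60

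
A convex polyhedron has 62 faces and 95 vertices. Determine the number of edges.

155

Here V − E + F = 2.
E = V + F − (2) = 95 + 62 − (2) = 155.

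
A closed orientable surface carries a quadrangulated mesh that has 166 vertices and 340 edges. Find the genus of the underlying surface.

Every face is a square and each edge borders two faces, so 4F = 2·340, giving F = 170.
χ = V − E + F = 166 − 340 + 170 = -4.
For a closed orientable surface χ = 2 − 2g, so g = (2 − (-4))/2 = 3.

3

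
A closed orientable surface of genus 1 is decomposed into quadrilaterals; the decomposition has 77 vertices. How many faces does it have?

χ = 2 − 2·1 = 0, and every face is a square so 4F = 2E.
V − E + F = 0 with E = 4F/2 gives 77 − (4/2 − 1)·F = 0, so F = 77 and E = 154.

77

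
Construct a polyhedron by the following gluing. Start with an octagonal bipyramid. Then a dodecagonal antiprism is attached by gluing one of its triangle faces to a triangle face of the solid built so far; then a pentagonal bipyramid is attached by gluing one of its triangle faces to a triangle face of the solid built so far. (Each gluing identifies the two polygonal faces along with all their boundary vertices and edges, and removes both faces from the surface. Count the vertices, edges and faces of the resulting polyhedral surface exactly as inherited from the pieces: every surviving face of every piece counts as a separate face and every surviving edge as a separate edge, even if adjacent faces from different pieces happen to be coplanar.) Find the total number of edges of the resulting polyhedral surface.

81

An octagonal bipyramid: V=10, E=24, F=16.
Attach a dodecagonal antiprism (V=24, E=48, F=26) along a 3-gon: merge 3 vertices and 3 edges, delete both glued faces → V=31, E=69, F=40.
Attach a pentagonal bipyramid (V=7, E=15, F=10) along a 3-gon: merge 3 vertices and 3 edges, delete both glued faces → V=35, E=81, F=48.
Check: V − E + F = 35 − 81 + 48 = 2.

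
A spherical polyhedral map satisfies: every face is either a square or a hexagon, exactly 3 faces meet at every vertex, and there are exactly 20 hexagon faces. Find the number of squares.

Let x be the number of squares; then F = 20 + x.
Edge–face incidences: 2E = 6·20 + 4·x = 120 + 4x.
Every vertex has degree 3, so 3V = 2E.
Euler: V − E + F = 2 ⇒ (2E)/3 − E + (20 + x) = 2.
Multiply by 6: 2·(2E) − 3·(2E) + 6·(20 + x) = 12, i.e. 120 + 6x − (120 + 4x) = 12.
Collecting terms: 2x = 12, so x = 6.
Then 2E = 120 + 4·6 = 144, so E = 72, V = 2E/3 = 48, F = 20 + 6 = 26.

6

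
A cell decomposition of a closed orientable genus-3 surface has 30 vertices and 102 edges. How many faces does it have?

68

For a closed orientable surface of genus 3, χ = 2 − 2·3 = -4.
F = -4 − V + E = -4 − 30 + 102 = 68.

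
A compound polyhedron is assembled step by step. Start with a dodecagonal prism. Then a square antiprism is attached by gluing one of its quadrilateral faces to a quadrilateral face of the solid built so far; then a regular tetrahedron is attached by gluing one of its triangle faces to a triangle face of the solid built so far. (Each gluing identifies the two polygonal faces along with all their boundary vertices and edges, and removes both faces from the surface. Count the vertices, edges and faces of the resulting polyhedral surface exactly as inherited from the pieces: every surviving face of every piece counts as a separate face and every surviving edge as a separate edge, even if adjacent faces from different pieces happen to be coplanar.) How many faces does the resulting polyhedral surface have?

24

A dodecagonal prism: V=24, E=36, F=14.
Attach a square antiprism (V=8, E=16, F=10) along a 4-gon: merge 4 vertices and 4 edges, delete both glued faces → V=28, E=48, F=22.
Attach a regular tetrahedron (V=4, E=6, F=4) along a 3-gon: merge 3 vertices and 3 edges, delete both glued faces → V=29, E=51, F=24.
Check: V − E + F = 29 − 51 + 24 = 2.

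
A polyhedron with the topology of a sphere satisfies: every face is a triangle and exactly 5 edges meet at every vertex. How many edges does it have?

30

Each face has 3 edges and each edge borders two faces, so 2E = 3F.
Each vertex has degree 5, so 5V = 2E and hence V = 3F/5.
Euler: V − E + F = 2 ⇒ (3F/5) − (3F/2) + F = 2.
Multiply by 10: (6 − 15 + 10)F = 20, i.e. 1F = 20.
So F = 20, E = 3·20/2 = 30, V = 3·20/5 = 12.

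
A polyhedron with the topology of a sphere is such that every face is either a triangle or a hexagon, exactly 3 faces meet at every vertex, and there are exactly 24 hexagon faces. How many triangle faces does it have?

Let x be the number of triangles; then F = 24 + x.
Edge–face incidences: 2E = 6·24 + 3·x = 144 + 3x.
Every vertex has degree 3, so 3V = 2E.
Euler: V − E + F = 2 ⇒ (2E)/3 − E + (24 + x) = 2.
Multiply by 6: 2·(2E) − 3·(2E) + 6·(24 + x) = 12, i.e. 144 + 6x − (144 + 3x) = 12.
Collecting terms: 3x = 12, so x = 4.
Then 2E = 144 + 3·4 = 156, so E = 78, V = 2E/3 = 52, F = 24 + 4 = 28.

4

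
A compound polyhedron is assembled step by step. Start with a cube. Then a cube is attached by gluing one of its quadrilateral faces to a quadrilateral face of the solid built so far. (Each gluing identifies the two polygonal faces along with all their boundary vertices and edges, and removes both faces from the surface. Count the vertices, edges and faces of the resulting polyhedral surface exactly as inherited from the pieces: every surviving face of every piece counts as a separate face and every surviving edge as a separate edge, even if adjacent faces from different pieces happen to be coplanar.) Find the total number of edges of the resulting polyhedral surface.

20

A cube: V=8, E=12, F=6.
Attach a cube (V=8, E=12, F=6) along a 4-gon: merge 4 vertices and 4 edges, delete both glued faces → V=12, E=20, F=10.
Check: V − E + F = 12 − 20 + 10 = 2.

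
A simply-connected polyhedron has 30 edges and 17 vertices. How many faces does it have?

15

Here V − E + F = 2.
F = 2 − V + E = 2 − 17 + 30 = 15.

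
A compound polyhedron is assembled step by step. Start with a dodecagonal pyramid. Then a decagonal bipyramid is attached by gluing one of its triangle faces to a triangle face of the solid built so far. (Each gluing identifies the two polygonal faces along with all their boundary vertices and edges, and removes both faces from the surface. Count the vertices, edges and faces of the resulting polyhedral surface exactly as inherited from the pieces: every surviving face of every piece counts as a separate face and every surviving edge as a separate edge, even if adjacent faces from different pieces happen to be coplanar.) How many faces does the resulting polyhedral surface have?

A dodecagonal pyramid: V=13, E=24, F=13.
Attach a decagonal bipyramid (V=12, E=30, F=20) along a 3-gon: merge 3 vertices and 3 edges, delete both glued faces → V=22, E=51, F=31.
Check: V − E + F = 22 − 51 + 31 = 2.

31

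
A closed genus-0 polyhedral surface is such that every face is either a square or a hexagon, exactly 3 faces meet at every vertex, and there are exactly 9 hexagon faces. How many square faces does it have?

Let x be the number of squares; then F = 9 + x.
Edge–face incidences: 2E = 6·9 + 4·x = 54 + 4x.
Every vertex has degree 3, so 3V = 2E.
Euler: V − E + F = 2 ⇒ (2E)/3 − E + (9 + x) = 2.
Multiply by 6: 2·(2E) − 3·(2E) + 6·(9 + x) = 12, i.e. 54 + 6x − (54 + 4x) = 12.
Collecting terms: 2x = 12, so x = 6.
Then 2E = 54 + 4·6 = 78, so E = 39, V = 2E/3 = 26, F = 9 + 6 = 15.

6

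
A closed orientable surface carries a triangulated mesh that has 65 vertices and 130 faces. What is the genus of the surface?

Every face is a triangle, so 2E = 3·130 = 390, giving E = 195.
χ = V − E + F = 65 − 195 + 130 = 0.
For a closed orientable surface χ = 2 − 2g, so g = (2 − (0))/2 = 1.

1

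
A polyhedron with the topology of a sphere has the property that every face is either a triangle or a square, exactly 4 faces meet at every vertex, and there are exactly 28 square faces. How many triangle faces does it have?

Let x be the number of triangles; then F = 28 + x.
Edge–face incidences: 2E = 4·28 + 3·x = 112 + 3x.
Every vertex has degree 4, so 4V = 2E.
Euler: V − E + F = 2 ⇒ (2E)/4 − E + (28 + x) = 2.
Multiply by 8: 2·(2E) − 4·(2E) + 8·(28 + x) = 16, i.e. 224 + 8x − 2·(112 + 3x) = 16.
Collecting terms: 2x = 16, so x = 8.
Then 2E = 112 + 3·8 = 136, so E = 68, V = 2E/4 = 34, F = 28 + 8 = 36.

8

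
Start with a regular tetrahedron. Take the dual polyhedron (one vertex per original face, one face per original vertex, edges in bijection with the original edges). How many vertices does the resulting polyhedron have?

The base solid has V = 4, E = 6, F = 4.
The dual swaps V and F and preserves E: V′ = F = 4, E′ = E = 6, F′ = V = 4.

4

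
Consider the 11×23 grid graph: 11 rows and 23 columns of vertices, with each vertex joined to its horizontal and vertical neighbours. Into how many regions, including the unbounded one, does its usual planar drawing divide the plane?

221

The grid has V = 11·23 = 253 vertices and E = 11·22 + 23·10 = 472 edges.
F = 2 − V + E = 2 − 253 + 472 = 221.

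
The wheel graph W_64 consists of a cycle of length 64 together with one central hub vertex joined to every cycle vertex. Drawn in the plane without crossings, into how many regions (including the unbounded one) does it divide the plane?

W_64 has V = 64 + 1 = 65 vertices and E = 2·64 = 128 edges.
By Euler's formula F = 2 − V + E = 2 − 65 + 128 = 65.

65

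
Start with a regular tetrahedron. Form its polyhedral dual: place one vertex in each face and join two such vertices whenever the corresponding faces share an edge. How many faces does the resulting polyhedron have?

The base solid has V = 4, E = 6, F = 4.
The dual swaps V and F and preserves E: V′ = F = 4, E′ = E = 6, F′ = V = 4.

4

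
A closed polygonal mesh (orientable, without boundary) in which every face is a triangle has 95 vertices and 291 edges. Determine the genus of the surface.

2

Every face is a triangle and each edge borders two faces, so 3F = 2·291, giving F = 194.
χ = V − E + F = 95 − 291 + 194 = -2.
For a closed orientable surface χ = 2 − 2g, so g = (2 − (-2))/2 = 2.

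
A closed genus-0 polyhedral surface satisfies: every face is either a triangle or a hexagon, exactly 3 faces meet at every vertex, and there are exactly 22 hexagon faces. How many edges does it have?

Let x be the number of triangles; then F = 22 + x.
Edge–face incidences: 2E = 6·22 + 3·x = 132 + 3x.
Every vertex has degree 3, so 3V = 2E.
Euler: V − E + F = 2 ⇒ (2E)/3 − E + (22 + x) = 2.
Multiply by 6: 2·(2E) − 3·(2E) + 6·(22 + x) = 12, i.e. 132 + 6x − (132 + 3x) = 12.
Collecting terms: 3x = 12, so x = 4.
Then 2E = 132 + 3·4 = 144, so E = 72, V = 2E/3 = 48, F = 22 + 4 = 26.

72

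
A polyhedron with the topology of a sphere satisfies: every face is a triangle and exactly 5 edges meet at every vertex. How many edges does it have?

30

Each face has 3 edges and each edge borders two faces, so 2E = 3F.
Each vertex has degree 5, so 5V = 2E and hence V = 3F/5.
Euler: V − E + F = 2 ⇒ (3F/5) − (3F/2) + F = 2.
Multiply by 10: (6 − 15 + 10)F = 20, i.e. 1F = 20.
So F = 20, E = 3·20/2 = 30, V = 3·20/5 = 12.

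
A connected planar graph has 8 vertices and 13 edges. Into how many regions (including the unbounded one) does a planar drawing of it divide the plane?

7

Euler's formula for a connected plane graph: V − E + F = 2, so F = 2 − 8 + 13 = 7.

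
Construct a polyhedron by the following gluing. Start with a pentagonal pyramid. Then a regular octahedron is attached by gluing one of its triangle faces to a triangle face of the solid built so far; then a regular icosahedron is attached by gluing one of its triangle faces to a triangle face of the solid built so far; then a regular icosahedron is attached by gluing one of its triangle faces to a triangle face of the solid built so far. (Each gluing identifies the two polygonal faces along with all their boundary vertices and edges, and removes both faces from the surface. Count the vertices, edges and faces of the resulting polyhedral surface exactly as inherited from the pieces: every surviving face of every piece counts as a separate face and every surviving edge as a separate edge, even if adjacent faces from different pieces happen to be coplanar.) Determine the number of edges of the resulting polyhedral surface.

73

A pentagonal pyramid: V=6, E=10, F=6.
Attach a regular octahedron (V=6, E=12, F=8) along a 3-gon: merge 3 vertices and 3 edges, delete both glued faces → V=9, E=19, F=12.
Attach a regular icosahedron (V=12, E=30, F=20) along a 3-gon: merge 3 vertices and 3 edges, delete both glued faces → V=18, E=46, F=30.
Attach a regular icosahedron (V=12, E=30, F=20) along a 3-gon: merge 3 vertices and 3 edges, delete both glued faces → V=27, E=73, F=48.
Check: V − E + F = 27 − 73 + 48 = 2.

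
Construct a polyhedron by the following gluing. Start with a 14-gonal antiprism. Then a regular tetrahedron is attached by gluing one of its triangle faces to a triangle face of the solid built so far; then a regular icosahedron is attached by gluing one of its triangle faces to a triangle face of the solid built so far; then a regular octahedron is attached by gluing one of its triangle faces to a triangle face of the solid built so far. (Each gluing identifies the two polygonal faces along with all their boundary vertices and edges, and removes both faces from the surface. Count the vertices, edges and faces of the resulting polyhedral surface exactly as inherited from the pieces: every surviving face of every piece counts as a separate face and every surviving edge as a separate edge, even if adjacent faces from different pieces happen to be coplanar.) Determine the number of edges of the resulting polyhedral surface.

95

A 14-gonal antiprism: V=28, E=56, F=30.
Attach a regular tetrahedron (V=4, E=6, F=4) along a 3-gon: merge 3 vertices and 3 edges, delete both glued faces → V=29, E=59, F=32.
Attach a regular icosahedron (V=12, E=30, F=20) along a 3-gon: merge 3 vertices and 3 edges, delete both glued faces → V=38, E=86, F=50.
Attach a regular octahedron (V=6, E=12, F=8) along a 3-gon: merge 3 vertices and 3 edges, delete both glued faces → V=41, E=95, F=56.
Check: V − E + F = 41 − 95 + 56 = 2.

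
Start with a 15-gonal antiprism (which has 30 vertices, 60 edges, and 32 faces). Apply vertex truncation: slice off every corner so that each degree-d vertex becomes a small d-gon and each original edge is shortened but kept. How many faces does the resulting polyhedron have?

Truncation replaces each original edge-end by a new vertex, so V′ = 2E = 120.
Each original edge survives, and each old vertex of degree d contributes d new edges; summing degrees gives Σd = 2E, so E′ = E + 2E = 3E = 180.
Each original face survives and each original vertex becomes one new face: F′ = F + V = 62.

62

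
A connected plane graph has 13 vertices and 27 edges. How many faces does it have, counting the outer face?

16

Euler's formula for a connected plane graph: V − E + F = 2, so F = 2 − 13 + 27 = 16.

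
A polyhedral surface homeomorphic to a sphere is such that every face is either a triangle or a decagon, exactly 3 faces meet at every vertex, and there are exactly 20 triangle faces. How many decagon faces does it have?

Let x be the number of decagons; then F = 20 + x.
Edge–face incidences: 2E = 3·20 + 10·x = 60 + 10x.
Every vertex has degree 3, so 3V = 2E.
Euler: V − E + F = 2 ⇒ (2E)/3 − E + (20 + x) = 2.
Multiply by 6: 2·(2E) − 3·(2E) + 6·(20 + x) = 12, i.e. 120 + 6x − (60 + 10x) = 12.
Collecting terms: −4x + 60 = 12, so −4x = −48, so x = 12.
Then 2E = 60 + 10·12 = 180, so E = 90, V = 2E/3 = 60, F = 20 + 12 = 32.

12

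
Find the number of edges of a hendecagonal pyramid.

22

A pyramid on an n-gon base has one n-gon and n triangles: V = 11 + 1 = 12, E = 2·11 = 22, F = 11 + 1 = 12.
Check: V − E + F = 12 − 22 + 12 = 2.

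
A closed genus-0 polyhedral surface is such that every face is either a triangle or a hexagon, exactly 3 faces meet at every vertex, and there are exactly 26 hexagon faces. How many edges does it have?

84

Let x be the number of triangles; then F = 26 + x.
Edge–face incidences: 2E = 6·26 + 3·x = 156 + 3x.
Every vertex has degree 3, so 3V = 2E.
Euler: V − E + F = 2 ⇒ (2E)/3 − E + (26 + x) = 2.
Multiply by 6: 2·(2E) − 3·(2E) + 6·(26 + x) = 12, i.e. 156 + 6x − (156 + 3x) = 12.
Collecting terms: 3x = 12, so x = 4.
Then 2E = 156 + 3·4 = 168, so E = 84, V = 2E/3 = 56, F = 26 + 4 = 30.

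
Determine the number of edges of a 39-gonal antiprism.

An antiprism on an n-gon has two n-gon caps and 2n triangles: V = 2·39 = 78, E = 4·39 = 156, F = 2·39 + 2 = 80.

156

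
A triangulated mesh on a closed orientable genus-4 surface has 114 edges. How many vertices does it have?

χ = 2 − 2·4 = -6, and every face is a triangle so 3F = 2E.
F = 2E/3 = 76. Then V = -6 + E − F = -6 + 114 − 76 = 32.

32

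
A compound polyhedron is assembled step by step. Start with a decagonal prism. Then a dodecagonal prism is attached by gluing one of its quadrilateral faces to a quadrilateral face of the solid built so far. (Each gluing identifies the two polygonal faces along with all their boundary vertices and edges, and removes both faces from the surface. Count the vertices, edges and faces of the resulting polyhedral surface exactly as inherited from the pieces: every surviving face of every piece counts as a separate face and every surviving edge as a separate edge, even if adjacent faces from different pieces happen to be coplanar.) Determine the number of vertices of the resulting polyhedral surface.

40

A decagonal prism: V=20, E=30, F=12.
Attach a dodecagonal prism (V=24, E=36, F=14) along a 4-gon: merge 4 vertices and 4 edges, delete both glued faces → V=40, E=62, F=24.
Check: V − E + F = 40 − 62 + 24 = 2.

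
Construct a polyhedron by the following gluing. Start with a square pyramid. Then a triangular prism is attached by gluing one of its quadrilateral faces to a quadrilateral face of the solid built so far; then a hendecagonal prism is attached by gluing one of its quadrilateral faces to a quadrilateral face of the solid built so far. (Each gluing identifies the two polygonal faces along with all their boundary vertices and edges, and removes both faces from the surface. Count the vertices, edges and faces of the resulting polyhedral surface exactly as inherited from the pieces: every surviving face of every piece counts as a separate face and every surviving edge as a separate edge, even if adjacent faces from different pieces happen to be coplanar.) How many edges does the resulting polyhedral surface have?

A square pyramid: V=5, E=8, F=5.
Attach a triangular prism (V=6, E=9, F=5) along a 4-gon: merge 4 vertices and 4 edges, delete both glued faces → V=7, E=13, F=8.
Attach a hendecagonal prism (V=22, E=33, F=13) along a 4-gon: merge 4 vertices and 4 edges, delete both glued faces → V=25, E=42, F=19.
Check: V − E + F = 25 − 42 + 19 = 2.

42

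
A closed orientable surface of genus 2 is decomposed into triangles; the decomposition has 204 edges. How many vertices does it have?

χ = 2 − 2·2 = -2, and every face is a triangle so 3F = 2E.
F = 2E/3 = 136. Then V = -2 + E − F = -2 + 204 − 136 = 66.

66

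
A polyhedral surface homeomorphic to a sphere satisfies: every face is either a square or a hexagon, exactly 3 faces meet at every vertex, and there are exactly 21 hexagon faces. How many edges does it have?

Let x be the number of squares; then F = 21 + x.
Edge–face incidences: 2E = 6·21 + 4·x = 126 + 4x.
Every vertex has degree 3, so 3V = 2E.
Euler: V − E + F = 2 ⇒ (2E)/3 − E + (21 + x) = 2.
Multiply by 6: 2·(2E) − 3·(2E) + 6·(21 + x) = 12, i.e. 126 + 6x − (126 + 4x) = 12.
Collecting terms: 2x = 12, so x = 6.
Then 2E = 126 + 4·6 = 150, so E = 75, V = 2E/3 = 50, F = 21 + 6 = 27.

75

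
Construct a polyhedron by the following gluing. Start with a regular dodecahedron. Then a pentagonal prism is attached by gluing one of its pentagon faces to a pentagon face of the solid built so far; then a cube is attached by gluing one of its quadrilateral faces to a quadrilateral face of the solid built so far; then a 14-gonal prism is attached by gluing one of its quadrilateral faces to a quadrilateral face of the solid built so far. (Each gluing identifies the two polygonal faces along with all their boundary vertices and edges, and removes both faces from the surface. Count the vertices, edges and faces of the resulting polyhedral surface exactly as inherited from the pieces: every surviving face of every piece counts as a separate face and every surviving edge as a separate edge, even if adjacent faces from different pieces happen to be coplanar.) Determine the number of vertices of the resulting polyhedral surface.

53

A regular dodecahedron: V=20, E=30, F=12.
Attach a pentagonal prism (V=10, E=15, F=7) along a 5-gon: merge 5 vertices and 5 edges, delete both glued faces → V=25, E=40, F=17.
Attach a cube (V=8, E=12, F=6) along a 4-gon: merge 4 vertices and 4 edges, delete both glued faces → V=29, E=48, F=21.
Attach a 14-gonal prism (V=28, E=42, F=16) along a 4-gon: merge 4 vertices and 4 edges, delete both glued faces → V=53, E=86, F=35.
Check: V − E + F = 53 − 86 + 35 = 2.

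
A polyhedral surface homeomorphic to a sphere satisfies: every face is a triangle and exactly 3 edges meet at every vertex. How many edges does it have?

6

Each face has 3 edges and each edge borders two faces, so 2E = 3F.
Each vertex has degree 3, so 3V = 2E and hence V = 3F/3.
Euler: V − E + F = 2 ⇒ (3F/3) − (3F/2) + F = 2.
Multiply by 6: (6 − 9 + 6)F = 12, i.e. 3F = 12.
So F = 4, E = 3·4/2 = 6, V = 3·4/3 = 4.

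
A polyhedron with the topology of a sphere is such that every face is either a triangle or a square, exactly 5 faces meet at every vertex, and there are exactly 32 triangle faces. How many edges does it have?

Let x be the number of squares; then F = 32 + x.
Edge–face incidences: 2E = 3·32 + 4·x = 96 + 4x.
Every vertex has degree 5, so 5V = 2E.
Euler: V − E + F = 2 ⇒ (2E)/5 − E + (32 + x) = 2.
Multiply by 10: 2·(2E) − 5·(2E) + 10·(32 + x) = 20, i.e. 320 + 10x − 3·(96 + 4x) = 20.
Collecting terms: −2x + 32 = 20, so −2x = −12, so x = 6.
Then 2E = 96 + 4·6 = 120, so E = 60, V = 2E/5 = 24, F = 32 + 6 = 38.

60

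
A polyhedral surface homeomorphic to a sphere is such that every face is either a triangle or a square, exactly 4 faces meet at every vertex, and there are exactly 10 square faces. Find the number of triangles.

8

Let x be the number of triangles; then F = 10 + x.
Edge–face incidences: 2E = 4·10 + 3·x = 40 + 3x.
Every vertex has degree 4, so 4V = 2E.
Euler: V − E + F = 2 ⇒ (2E)/4 − E + (10 + x) = 2.
Multiply by 8: 2·(2E) − 4·(2E) + 8·(10 + x) = 16, i.e. 80 + 8x − 2·(40 + 3x) = 16.
Collecting terms: 2x = 16, so x = 8.
Then 2E = 40 + 3·8 = 64, so E = 32, V = 2E/4 = 16, F = 10 + 8 = 18.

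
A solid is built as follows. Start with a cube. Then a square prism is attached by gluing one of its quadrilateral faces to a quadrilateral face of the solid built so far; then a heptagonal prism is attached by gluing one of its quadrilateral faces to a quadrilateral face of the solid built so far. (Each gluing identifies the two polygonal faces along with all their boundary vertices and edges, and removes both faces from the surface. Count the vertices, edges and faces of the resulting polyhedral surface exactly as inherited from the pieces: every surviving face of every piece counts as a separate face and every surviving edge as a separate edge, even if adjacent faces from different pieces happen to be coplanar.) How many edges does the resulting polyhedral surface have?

37

A cube: V=8, E=12, F=6.
Attach a square prism (V=8, E=12, F=6) along a 4-gon: merge 4 vertices and 4 edges, delete both glued faces → V=12, E=20, F=10.
Attach a heptagonal prism (V=14, E=21, F=9) along a 4-gon: merge 4 vertices and 4 edges, delete both glued faces → V=22, E=37, F=17.
Check: V − E + F = 22 − 37 + 17 = 2.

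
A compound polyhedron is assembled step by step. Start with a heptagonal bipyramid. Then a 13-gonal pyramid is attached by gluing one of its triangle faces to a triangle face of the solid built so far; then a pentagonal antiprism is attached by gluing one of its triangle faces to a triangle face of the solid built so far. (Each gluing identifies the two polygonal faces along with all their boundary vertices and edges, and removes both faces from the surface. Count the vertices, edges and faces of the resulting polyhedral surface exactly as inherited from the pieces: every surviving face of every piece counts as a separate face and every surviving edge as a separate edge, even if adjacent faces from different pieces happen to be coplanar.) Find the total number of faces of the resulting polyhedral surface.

A heptagonal bipyramid: V=9, E=21, F=14.
Attach a 13-gonal pyramid (V=14, E=26, F=14) along a 3-gon: merge 3 vertices and 3 edges, delete both glued faces → V=20, E=44, F=26.
Attach a pentagonal antiprism (V=10, E=20, F=12) along a 3-gon: merge 3 vertices and 3 edges, delete both glued faces → V=27, E=61, F=36.
Check: V − E + F = 27 − 61 + 36 = 2.

36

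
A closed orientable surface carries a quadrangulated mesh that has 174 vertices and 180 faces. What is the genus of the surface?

Every face is a square, so 2E = 4·180 = 720, giving E = 360.
χ = V − E + F = 174 − 360 + 180 = -6.
For a closed orientable surface χ = 2 − 2g, so g = (2 − (-6))/2 = 4.

4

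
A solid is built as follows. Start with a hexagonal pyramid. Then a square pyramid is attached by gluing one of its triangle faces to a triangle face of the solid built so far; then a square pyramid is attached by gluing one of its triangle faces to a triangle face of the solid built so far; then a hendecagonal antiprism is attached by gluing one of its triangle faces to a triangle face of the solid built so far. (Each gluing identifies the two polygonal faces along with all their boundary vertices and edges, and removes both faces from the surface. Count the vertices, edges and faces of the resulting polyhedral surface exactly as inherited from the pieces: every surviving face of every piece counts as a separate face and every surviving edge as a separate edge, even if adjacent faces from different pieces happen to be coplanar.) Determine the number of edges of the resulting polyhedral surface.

63

A hexagonal pyramid: V=7, E=12, F=7.
Attach a square pyramid (V=5, E=8, F=5) along a 3-gon: merge 3 vertices and 3 edges, delete both glued faces → V=9, E=17, F=10.
Attach a square pyramid (V=5, E=8, F=5) along a 3-gon: merge 3 vertices and 3 edges, delete both glued faces → V=11, E=22, F=13.
Attach a hendecagonal antiprism (V=22, E=44, F=24) along a 3-gon: merge 3 vertices and 3 edges, delete both glued faces → V=30, E=63, F=35.
Check: V − E + F = 30 − 63 + 35 = 2.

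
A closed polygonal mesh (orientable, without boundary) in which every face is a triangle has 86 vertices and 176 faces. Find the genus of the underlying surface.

2

Every face is a triangle, so 2E = 3·176 = 528, giving E = 264.
χ = V − E + F = 86 − 264 + 176 = -2.
For a closed orientable surface χ = 2 − 2g, so g = (2 − (-2))/2 = 2.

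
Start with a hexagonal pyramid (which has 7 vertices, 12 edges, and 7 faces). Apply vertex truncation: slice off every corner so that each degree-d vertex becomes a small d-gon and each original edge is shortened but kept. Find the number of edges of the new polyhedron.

Truncation replaces each original edge-end by a new vertex, so V′ = 2E = 24.
Each original edge survives, and each old vertex of degree d contributes d new edges; summing degrees gives Σd = 2E, so E′ = E + 2E = 3E = 36.
Each original face survives and each original vertex becomes one new face: F′ = F + V = 14.

36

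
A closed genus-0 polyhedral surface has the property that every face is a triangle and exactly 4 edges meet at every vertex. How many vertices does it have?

6

Each face has 3 edges and each edge borders two faces, so 2E = 3F.
Each vertex has degree 4, so 4V = 2E and hence V = 3F/4.
Euler: V − E + F = 2 ⇒ (3F/4) − (3F/2) + F = 2.
Multiply by 8: (6 − 12 + 8)F = 16, i.e. 2F = 16.
So F = 8, E = 3·8/2 = 12, V = 3·8/4 = 6.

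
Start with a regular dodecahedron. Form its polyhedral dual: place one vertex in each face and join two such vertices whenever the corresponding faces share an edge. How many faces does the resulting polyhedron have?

The base solid has V = 20, E = 30, F = 12.
The dual swaps V and F and preserves E: V′ = F = 12, E′ = E = 30, F′ = V = 20.

20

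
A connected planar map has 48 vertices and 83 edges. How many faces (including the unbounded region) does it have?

37

Euler's formula for a connected plane graph: V − E + F = 2, so F = 2 − 48 + 83 = 37.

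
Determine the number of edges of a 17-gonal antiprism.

68

An antiprism on an n-gon has two n-gon caps and 2n triangles: V = 2·17 = 34, E = 4·17 = 68, F = 2·17 + 2 = 36.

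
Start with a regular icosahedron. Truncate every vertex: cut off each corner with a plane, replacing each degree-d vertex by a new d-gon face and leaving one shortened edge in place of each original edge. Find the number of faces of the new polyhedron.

The base solid has V = 12, E = 30, F = 20.
Truncation replaces each original edge-end by a new vertex, so V′ = 2E = 60.
Each original edge survives, and each old vertex of degree d contributes d new edges; summing degrees gives Σd = 2E, so E′ = E + 2E = 3E = 90.
Each original face survives and each original vertex becomes one new face: F′ = F + V = 32.

32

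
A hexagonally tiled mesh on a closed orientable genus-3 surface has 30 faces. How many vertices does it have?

χ = 2 − 2·3 = -4, and every face is a hexagon so 6F = 2E.
E = 6·30/2 = 90. Then V = -4 + E − F = -4 + 90 − 30 = 56.

56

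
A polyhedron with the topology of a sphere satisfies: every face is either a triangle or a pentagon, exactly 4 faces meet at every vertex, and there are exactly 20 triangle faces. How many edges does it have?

60

Let x be the number of pentagons; then F = 20 + x.
Edge–face incidences: 2E = 3·20 + 5·x = 60 + 5x.
Every vertex has degree 4, so 4V = 2E.
Euler: V − E + F = 2 ⇒ (2E)/4 − E + (20 + x) = 2.
Multiply by 8: 2·(2E) − 4·(2E) + 8·(20 + x) = 16, i.e. 160 + 8x − 2·(60 + 5x) = 16.
Collecting terms: −2x + 40 = 16, so −2x = −24, so x = 12.
Then 2E = 60 + 5·12 = 120, so E = 60, V = 2E/4 = 30, F = 20 + 12 = 32.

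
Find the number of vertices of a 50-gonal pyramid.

51

A pyramid on an n-gon base has one n-gon and n triangles: V = 50 + 1 = 51, E = 2·50 = 100, F = 50 + 1 = 51.
Check: V − E + F = 51 − 100 + 51 = 2.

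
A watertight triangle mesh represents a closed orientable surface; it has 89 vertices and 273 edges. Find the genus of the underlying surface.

2

Every face is a triangle and each edge borders two faces, so 3F = 2·273, giving F = 182.
χ = V − E + F = 89 − 273 + 182 = -2.
For a closed orientable surface χ = 2 − 2g, so g = (2 − (-2))/2 = 2.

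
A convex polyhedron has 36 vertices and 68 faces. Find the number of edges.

102

Here V − E + F = 2.
E = V + F − (2) = 36 + 68 − (2) = 102.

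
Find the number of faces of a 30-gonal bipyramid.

60

A bipyramid over an n-gon has 2n triangular faces and n + 2 vertices: V = 30 + 2 = 32, E = 3·30 = 90, F = 2·30 = 60.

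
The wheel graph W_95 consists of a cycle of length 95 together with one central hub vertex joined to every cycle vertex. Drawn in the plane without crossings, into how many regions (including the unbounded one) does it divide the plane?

96

W_95 has V = 95 + 1 = 96 vertices and E = 2·95 = 190 edges.
By Euler's formula F = 2 − V + E = 2 − 96 + 190 = 96.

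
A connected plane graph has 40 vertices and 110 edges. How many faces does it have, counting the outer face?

72

Euler's formula for a connected plane graph: V − E + F = 2, so F = 2 − 40 + 110 = 72.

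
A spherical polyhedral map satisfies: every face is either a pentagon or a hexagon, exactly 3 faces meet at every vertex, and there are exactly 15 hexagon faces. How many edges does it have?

Let x be the number of pentagons; then F = 15 + x.
Edge–face incidences: 2E = 6·15 + 5·x = 90 + 5x.
Every vertex has degree 3, so 3V = 2E.
Euler: V − E + F = 2 ⇒ (2E)/3 − E + (15 + x) = 2.
Multiply by 6: 2·(2E) − 3·(2E) + 6·(15 + x) = 12, i.e. 90 + 6x − (90 + 5x) = 12.
Collecting terms: x = 12.
Then 2E = 90 + 5·12 = 150, so E = 75, V = 2E/3 = 50, F = 15 + 12 = 27.

75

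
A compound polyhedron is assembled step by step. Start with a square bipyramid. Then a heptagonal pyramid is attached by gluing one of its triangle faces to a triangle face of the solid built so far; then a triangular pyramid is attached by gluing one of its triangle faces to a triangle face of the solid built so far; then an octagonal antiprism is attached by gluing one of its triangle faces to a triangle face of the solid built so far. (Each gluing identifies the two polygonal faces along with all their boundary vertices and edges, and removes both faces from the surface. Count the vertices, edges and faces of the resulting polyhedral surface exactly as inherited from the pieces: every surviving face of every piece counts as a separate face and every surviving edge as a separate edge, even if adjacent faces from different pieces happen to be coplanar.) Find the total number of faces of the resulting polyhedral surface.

32

A square bipyramid: V=6, E=12, F=8.
Attach a heptagonal pyramid (V=8, E=14, F=8) along a 3-gon: merge 3 vertices and 3 edges, delete both glued faces → V=11, E=23, F=14.
Attach a triangular pyramid (V=4, E=6, F=4) along a 3-gon: merge 3 vertices and 3 edges, delete both glued faces → V=12, E=26, F=16.
Attach an octagonal antiprism (V=16, E=32, F=18) along a 3-gon: merge 3 vertices and 3 edges, delete both glued faces → V=25, E=55, F=32.
Check: V − E + F = 25 − 55 + 32 = 2.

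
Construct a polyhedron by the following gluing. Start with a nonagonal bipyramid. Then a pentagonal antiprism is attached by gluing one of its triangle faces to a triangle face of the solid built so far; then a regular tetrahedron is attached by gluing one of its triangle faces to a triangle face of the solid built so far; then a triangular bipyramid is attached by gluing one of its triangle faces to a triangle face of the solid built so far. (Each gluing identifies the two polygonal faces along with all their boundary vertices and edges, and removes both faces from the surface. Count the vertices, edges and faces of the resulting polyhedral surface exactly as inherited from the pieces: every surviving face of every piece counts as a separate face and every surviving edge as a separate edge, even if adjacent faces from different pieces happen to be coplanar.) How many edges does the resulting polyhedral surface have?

53

A nonagonal bipyramid: V=11, E=27, F=18.
Attach a pentagonal antiprism (V=10, E=20, F=12) along a 3-gon: merge 3 vertices and 3 edges, delete both glued faces → V=18, E=44, F=28.
Attach a regular tetrahedron (V=4, E=6, F=4) along a 3-gon: merge 3 vertices and 3 edges, delete both glued faces → V=19, E=47, F=30.
Attach a triangular bipyramid (V=5, E=9, F=6) along a 3-gon: merge 3 vertices and 3 edges, delete both glued faces → V=21, E=53, F=34.
Check: V − E + F = 21 − 53 + 34 = 2.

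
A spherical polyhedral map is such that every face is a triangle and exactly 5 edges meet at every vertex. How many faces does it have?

20

Each face has 3 edges and each edge borders two faces, so 2E = 3F.
Each vertex has degree 5, so 5V = 2E and hence V = 3F/5.
Euler: V − E + F = 2 ⇒ (3F/5) − (3F/2) + F = 2.
Multiply by 10: (6 − 15 + 10)F = 20, i.e. 1F = 20.
So F = 20, E = 3·20/2 = 30, V = 3·20/5 = 12.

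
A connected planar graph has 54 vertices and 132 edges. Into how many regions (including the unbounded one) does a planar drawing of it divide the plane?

80

Euler's formula for a connected plane graph: V − E + F = 2, so F = 2 − 54 + 132 = 80.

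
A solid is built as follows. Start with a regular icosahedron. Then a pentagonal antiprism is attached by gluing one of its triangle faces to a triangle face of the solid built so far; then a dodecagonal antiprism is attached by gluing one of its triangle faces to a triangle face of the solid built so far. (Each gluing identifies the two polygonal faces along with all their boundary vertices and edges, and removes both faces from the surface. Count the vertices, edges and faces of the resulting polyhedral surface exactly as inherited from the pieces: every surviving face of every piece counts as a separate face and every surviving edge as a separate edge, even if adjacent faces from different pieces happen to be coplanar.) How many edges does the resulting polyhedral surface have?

92

A regular icosahedron: V=12, E=30, F=20.
Attach a pentagonal antiprism (V=10, E=20, F=12) along a 3-gon: merge 3 vertices and 3 edges, delete both glued faces → V=19, E=47, F=30.
Attach a dodecagonal antiprism (V=24, E=48, F=26) along a 3-gon: merge 3 vertices and 3 edges, delete both glued faces → V=40, E=92, F=54.
Check: V − E + F = 40 − 92 + 54 = 2.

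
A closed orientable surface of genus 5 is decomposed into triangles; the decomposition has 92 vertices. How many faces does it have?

χ = 2 − 2·5 = -8, and every face is a triangle so 3F = 2E.
V − E + F = -8 with E = 3F/2 gives 92 − (3/2 − 1)·F = -8, so F = 200 and E = 300.

200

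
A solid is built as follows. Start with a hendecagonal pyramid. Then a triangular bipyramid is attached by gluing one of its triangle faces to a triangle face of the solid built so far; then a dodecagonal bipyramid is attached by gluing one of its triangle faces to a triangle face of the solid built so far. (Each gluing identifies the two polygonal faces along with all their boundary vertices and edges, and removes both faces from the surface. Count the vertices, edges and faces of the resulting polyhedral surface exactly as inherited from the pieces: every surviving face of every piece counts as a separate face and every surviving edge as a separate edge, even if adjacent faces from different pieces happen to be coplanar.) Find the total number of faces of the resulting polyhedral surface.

38

A hendecagonal pyramid: V=12, E=22, F=12.
Attach a triangular bipyramid (V=5, E=9, F=6) along a 3-gon: merge 3 vertices and 3 edges, delete both glued faces → V=14, E=28, F=16.
Attach a dodecagonal bipyramid (V=14, E=36, F=24) along a 3-gon: merge 3 vertices and 3 edges, delete both glued faces → V=25, E=61, F=38.
Check: V − E + F = 25 − 61 + 38 = 2.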